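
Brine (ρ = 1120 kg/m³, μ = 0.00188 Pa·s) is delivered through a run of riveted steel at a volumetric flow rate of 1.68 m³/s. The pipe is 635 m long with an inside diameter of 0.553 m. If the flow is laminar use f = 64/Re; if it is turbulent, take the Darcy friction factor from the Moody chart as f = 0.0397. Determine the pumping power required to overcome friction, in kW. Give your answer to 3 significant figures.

Cross-sectional area A = πD²/4 = π(0.553)²/4 = 0.2402 m²; mean velocity V = Q/A = 1.68/0.2402 = 6.995 m/s.
Reynolds number Re = ρVD/μ = 1120 · 6.995 · 0.553 / 0.00188 = 2.304e+06.
Re > 4000 → turbulent; use the Moody-chart value f = 0.0397.
Darcy-Weisbach: ΔP = f(L/D)(ρV²/2) = 0.0397·(635/0.553)·(1120·6.995²/2) = 0.0397·1148·2.74e+04 = 1.249e+06 Pa.
Pumping power P = QΔP = 1.68·1.249e+06 = 2098000 W = 2100 kW.

P ≈ 2100 kW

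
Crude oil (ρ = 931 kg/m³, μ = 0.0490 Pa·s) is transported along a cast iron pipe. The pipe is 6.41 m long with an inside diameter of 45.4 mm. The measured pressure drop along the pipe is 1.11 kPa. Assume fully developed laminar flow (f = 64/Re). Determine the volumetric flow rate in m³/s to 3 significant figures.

For laminar flow, f = 64/Re with Re = ρVD/μ, so Darcy-Weisbach reduces to ΔP = 32μLV/D². Solving for V: V = ΔP·D²/(32μL) = 1110·(0.0454)²/(32·0.049·6.41) = 0.2276 m/s.
Check: Re = ρVD/μ = 931·0.2276·0.0454/0.049 = 196.4 < 2300, so the laminar assumption holds.
Q = V·A = 0.2276·(π/4·0.0454²) = 0.0003685 m³/s = 3.68×10^-4 m³/s.

Q ≈ 3.68×10^-4 m³/s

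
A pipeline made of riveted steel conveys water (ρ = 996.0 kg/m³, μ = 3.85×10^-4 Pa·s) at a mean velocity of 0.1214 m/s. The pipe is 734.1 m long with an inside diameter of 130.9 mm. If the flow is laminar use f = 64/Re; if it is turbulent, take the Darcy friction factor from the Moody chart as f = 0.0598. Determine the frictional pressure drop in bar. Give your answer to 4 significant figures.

Reynolds number Re = ρVD/μ = 996 · 0.1214 · 0.1309 / 0.000385 = 4.111e+04.
Re > 4000 → turbulent; use the Moody-chart value f = 0.0598.
Darcy-Weisbach: ΔP = f(L/D)(ρV²/2) = 0.0598·(734.1/0.1309)·(996·0.1214²/2) = 0.0598·5608·7.34 = 2461 Pa.
ΔP = 2461 Pa = 0.02461 bar.

ΔP ≈ 0.02461 bar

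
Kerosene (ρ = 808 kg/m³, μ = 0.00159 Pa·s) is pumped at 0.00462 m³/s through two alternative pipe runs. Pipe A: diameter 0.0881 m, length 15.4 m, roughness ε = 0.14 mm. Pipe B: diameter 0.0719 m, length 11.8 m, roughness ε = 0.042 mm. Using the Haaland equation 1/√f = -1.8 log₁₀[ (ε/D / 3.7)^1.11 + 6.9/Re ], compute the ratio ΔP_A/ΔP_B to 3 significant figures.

Pipe A: V = Q/A = 0.00462/0.006096 = 0.7579 m/s; Re = 3.393e+04; ε/D = 0.00159; Haaland → f = 0.0265; ΔP_A = f(L/D)(ρV²/2) = 1075 Pa.
Pipe B: V = Q/A = 0.00462/0.00406 = 1.138 m/s; Re = 4.158e+04; ε/D = 0.000584; Haaland → f = 0.02323; ΔP_B = f(L/D)(ρV²/2) = 1994 Pa.
ΔP_A/ΔP_B = 1075/1994 = 0.539.

ΔP_A/ΔP_B ≈ 0.539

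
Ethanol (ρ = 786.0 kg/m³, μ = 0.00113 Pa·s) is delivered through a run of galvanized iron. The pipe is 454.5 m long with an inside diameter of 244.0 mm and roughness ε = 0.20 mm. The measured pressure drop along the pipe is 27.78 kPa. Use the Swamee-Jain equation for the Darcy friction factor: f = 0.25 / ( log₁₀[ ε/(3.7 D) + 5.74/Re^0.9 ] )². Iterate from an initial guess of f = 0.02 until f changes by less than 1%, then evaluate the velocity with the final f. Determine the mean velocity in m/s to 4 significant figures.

Rearranging Darcy-Weisbach: V = √(2·ΔP·D/(f·L·ρ)). With ε/D = 0.0002/0.244 = 0.00082, iterate starting from f = 0.02:
  f = 0.02 → V = √(2·2.778e+04·0.244/(0.02·454.5·786)) = 1.377 m/s; Re = ρVD/μ = 2.338e+05; f → 0.02024
  f = 0.02024 → V = 1.369 m/s; Re = 2.324e+05; f → 0.02025
Converged (Δf/f < 1%). With the final f = 0.02025: V = √(2·2.778e+04·0.244/(0.02025·454.5·786)) = 1.369 m/s.

V ≈ 1.369 m/s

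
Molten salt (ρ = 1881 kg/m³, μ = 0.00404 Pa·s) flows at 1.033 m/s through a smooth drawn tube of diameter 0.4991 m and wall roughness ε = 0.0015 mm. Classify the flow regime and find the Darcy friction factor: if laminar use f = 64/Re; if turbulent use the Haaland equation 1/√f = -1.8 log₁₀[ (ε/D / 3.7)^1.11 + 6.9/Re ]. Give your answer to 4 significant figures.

f ≈ 0.01498

Re = ρVD/μ = 1881·1.033·0.4991/0.00404 = 2.4e+05.
Re > 4000 → turbulent. ε/D = 1.5e-06/0.4991 = 3.01e-06; Haaland: 1/√f = -1.8 log₁₀[1.74e-07 + 2.87e-05] = 8.17, so f = 0.01498.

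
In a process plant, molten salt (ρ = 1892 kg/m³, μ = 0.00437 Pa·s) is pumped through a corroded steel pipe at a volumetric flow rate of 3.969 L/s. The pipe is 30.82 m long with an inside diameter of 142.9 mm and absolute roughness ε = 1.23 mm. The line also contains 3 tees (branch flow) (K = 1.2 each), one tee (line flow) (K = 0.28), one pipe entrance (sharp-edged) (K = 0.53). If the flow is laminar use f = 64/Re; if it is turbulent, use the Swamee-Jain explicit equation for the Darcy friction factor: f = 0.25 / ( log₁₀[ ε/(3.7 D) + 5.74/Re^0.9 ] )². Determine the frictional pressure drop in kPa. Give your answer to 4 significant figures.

ΔP ≈ 0.7633 kPa

Q = 3.969 L/s = 3.969/1000 = 0.003969 m³/s.
Cross-sectional area A = πD²/4 = π(0.1429)²/4 = 0.01604 m²; mean velocity V = Q/A = 0.003969/0.01604 = 0.2475 m/s.
Reynolds number Re = ρVD/μ = 1892 · 0.2475 · 0.1429 / 0.00437 = 1.531e+04.
Re > 4000 → turbulent. Relative roughness ε/D = 0.00123/0.1429 = 0.00861. Swamee-Jain: f = 0.25/(log₁₀[0.00861/3.7 + 5.74/1.531e+04^0.9])² = 0.25/(log₁₀[0.00233 + 0.000983])² = 0.25/(-2.48)² = 0.04064.
Total minor-loss coefficient ΣK = 3·1.2 + 1·0.28 + 1·0.53 = 4.41.
ΔP = [f·L/D + ΣK]·(ρV²/2) = [0.04064·30.82/0.1429 + 4.41]·(1892·0.2475²/2) = [8.765 + 4.41]·57.94 = 763.3 Pa.
ΔP = 763.3 Pa = 0.7633 kPa.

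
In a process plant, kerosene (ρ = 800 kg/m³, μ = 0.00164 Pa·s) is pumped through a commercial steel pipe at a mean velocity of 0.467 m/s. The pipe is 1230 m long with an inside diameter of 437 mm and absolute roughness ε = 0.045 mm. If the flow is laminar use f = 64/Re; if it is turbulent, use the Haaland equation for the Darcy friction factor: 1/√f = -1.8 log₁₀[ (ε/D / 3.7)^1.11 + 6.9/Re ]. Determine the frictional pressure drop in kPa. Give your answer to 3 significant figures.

ΔP ≈ 4.49 kPa

Reynolds number Re = ρVD/μ = 800 · 0.467 · 0.437 / 0.00164 = 9.955e+04.
Re > 4000 → turbulent. Relative roughness ε/D = 4.5e-05/0.437 = 0.000103. Haaland: 1/√f = -1.8 log₁₀[(0.000103/3.7)^1.11 + 6.9/9.955e+04] = -1.8 log₁₀[8.78e-06 + 6.93e-05] = 7.393, so f = 0.01829.
Darcy-Weisbach: ΔP = f(L/D)(ρV²/2) = 0.01829·(1230/0.437)·(800·0.467²/2) = 0.01829·2815·87.24 = 4492 Pa.
ΔP = 4492 Pa = 4.49 kPa.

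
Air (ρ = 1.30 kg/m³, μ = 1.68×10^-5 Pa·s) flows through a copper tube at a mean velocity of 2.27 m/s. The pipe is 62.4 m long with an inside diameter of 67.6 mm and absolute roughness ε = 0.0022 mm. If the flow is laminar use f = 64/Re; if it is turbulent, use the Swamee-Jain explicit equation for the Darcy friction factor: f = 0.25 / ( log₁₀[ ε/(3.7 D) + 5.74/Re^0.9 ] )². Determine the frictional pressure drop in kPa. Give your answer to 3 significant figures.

ΔP ≈ 0.0916 kPa

Reynolds number Re = ρVD/μ = 1.3 · 2.27 · 0.0676 / 1.68e-05 = 1.187e+04.
Re > 4000 → turbulent. Relative roughness ε/D = 2.2e-06/0.0676 = 3.25e-05. Swamee-Jain: f = 0.25/(log₁₀[3.25e-05/3.7 + 5.74/1.187e+04^0.9])² = 0.25/(log₁₀[8.8e-06 + 0.00124])² = 0.25/(-2.905)² = 0.02962.
Darcy-Weisbach: ΔP = f(L/D)(ρV²/2) = 0.02962·(62.4/0.0676)·(1.3·2.27²/2) = 0.02962·923.1·3.349 = 91.58 Pa.
ΔP = 91.58 Pa = 0.0916 kPa.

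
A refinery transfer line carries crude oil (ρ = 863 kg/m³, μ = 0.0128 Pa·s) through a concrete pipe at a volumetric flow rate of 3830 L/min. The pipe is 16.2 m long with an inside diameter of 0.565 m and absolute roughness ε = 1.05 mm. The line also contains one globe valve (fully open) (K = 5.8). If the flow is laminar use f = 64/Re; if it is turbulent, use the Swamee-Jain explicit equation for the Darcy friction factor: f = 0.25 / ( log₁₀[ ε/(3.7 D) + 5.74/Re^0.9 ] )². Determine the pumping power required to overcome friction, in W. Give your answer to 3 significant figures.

P ≈ 12.1 W

Q = 3830 L/min = 3830/60000 = 0.06383 m³/s.
Cross-sectional area A = πD²/4 = π(0.565)²/4 = 0.2507 m²; mean velocity V = Q/A = 0.06383/0.2507 = 0.2546 m/s.
Reynolds number Re = ρVD/μ = 863 · 0.2546 · 0.565 / 0.0128 = 9699.
Re > 4000 → turbulent. Relative roughness ε/D = 0.00105/0.565 = 0.00186. Swamee-Jain: f = 0.25/(log₁₀[0.00186/3.7 + 5.74/9699^0.9])² = 0.25/(log₁₀[0.000502 + 0.00148])² = 0.25/(-2.702)² = 0.03423.
Total minor-loss coefficient ΣK = 1·5.8 = 5.8.
ΔP = [f·L/D + ΣK]·(ρV²/2) = [0.03423·16.2/0.565 + 5.8]·(863·0.2546²/2) = [0.9816 + 5.8]·27.97 = 189.7 Pa.
Pumping power P = QΔP = 0.06383·189.7 = 12.11 W = 12.1 W.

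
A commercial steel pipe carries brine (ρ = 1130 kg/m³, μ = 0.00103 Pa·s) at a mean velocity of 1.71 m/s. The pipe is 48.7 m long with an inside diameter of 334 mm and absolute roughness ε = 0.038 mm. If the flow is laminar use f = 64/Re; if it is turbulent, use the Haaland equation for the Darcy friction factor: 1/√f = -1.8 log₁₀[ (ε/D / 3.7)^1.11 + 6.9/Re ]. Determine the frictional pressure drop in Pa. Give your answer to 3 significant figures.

Reynolds number Re = ρVD/μ = 1130 · 1.71 · 0.334 / 0.00103 = 6.266e+05.
Re > 4000 → turbulent. Relative roughness ε/D = 3.8e-05/0.334 = 0.000114. Haaland: 1/√f = -1.8 log₁₀[(0.000114/3.7)^1.11 + 6.9/6.266e+05] = -1.8 log₁₀[9.81e-06 + 1.1e-05] = 8.427, so f = 0.01408.
Darcy-Weisbach: ΔP = f(L/D)(ρV²/2) = 0.01408·(48.7/0.334)·(1130·1.71²/2) = 0.01408·145.8·1652 = 3392 Pa.

ΔP ≈ 3390 Pa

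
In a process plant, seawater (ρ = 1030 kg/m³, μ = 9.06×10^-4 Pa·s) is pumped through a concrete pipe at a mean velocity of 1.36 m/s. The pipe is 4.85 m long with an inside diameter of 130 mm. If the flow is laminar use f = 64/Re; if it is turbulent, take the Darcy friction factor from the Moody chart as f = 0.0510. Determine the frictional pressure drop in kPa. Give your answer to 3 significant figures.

Reynolds number Re = ρVD/μ = 1030 · 1.36 · 0.13 / 0.000906 = 2.01e+05.
Re > 4000 → turbulent; use the Moody-chart value f = 0.0510.
Darcy-Weisbach: ΔP = f(L/D)(ρV²/2) = 0.051·(4.85/0.13)·(1030·1.36²/2) = 0.051·37.31·952.5 = 1812 Pa.
ΔP = 1812 Pa = 1.81 kPa.

ΔP ≈ 1.81 kPa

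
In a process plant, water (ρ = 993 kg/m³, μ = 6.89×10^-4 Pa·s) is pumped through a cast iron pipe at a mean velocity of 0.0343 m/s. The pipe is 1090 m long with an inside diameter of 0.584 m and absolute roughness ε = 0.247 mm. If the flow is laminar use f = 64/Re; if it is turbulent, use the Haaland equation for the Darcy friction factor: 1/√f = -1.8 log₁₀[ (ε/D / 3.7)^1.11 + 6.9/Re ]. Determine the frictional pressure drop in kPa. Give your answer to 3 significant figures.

Reynolds number Re = ρVD/μ = 993 · 0.0343 · 0.584 / 0.000689 = 2.887e+04.
Re > 4000 → turbulent. Relative roughness ε/D = 0.000247/0.584 = 0.000423. Haaland: 1/√f = -1.8 log₁₀[(0.000423/3.7)^1.11 + 6.9/2.887e+04] = -1.8 log₁₀[4.21e-05 + 0.000239] = 6.392, so f = 0.02448.
Darcy-Weisbach: ΔP = f(L/D)(ρV²/2) = 0.02448·(1090/0.584)·(993·0.0343²/2) = 0.02448·1866·0.5841 = 26.68 Pa.
ΔP = 26.68 Pa = 0.0267 kPa.

ΔP ≈ 0.0267 kPa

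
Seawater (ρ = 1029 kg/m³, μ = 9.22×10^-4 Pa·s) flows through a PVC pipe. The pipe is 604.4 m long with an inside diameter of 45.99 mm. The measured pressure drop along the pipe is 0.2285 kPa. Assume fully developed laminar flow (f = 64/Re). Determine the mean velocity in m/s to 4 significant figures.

For laminar flow, f = 64/Re with Re = ρVD/μ, so Darcy-Weisbach reduces to ΔP = 32μLV/D². Solving for V: V = ΔP·D²/(32μL) = 228.5·(0.04599)²/(32·0.000922·604.4) = 0.0271 m/s.
Check: Re = ρVD/μ = 1029·0.0271·0.04599/0.000922 = 1391 < 2300, so the laminar assumption holds.

V ≈ 0.02710 m/s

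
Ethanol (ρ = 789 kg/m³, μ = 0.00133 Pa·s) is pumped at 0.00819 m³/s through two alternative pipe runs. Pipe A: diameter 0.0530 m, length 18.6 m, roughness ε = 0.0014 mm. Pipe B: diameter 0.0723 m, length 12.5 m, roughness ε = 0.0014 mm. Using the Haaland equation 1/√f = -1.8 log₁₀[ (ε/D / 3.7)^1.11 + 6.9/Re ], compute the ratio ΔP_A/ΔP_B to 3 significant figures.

ΔP_A/ΔP_B ≈ 6.61

Pipe A: V = Q/A = 0.00819/0.002206 = 3.712 m/s; Re = 1.167e+05; ε/D = 2.64e-05; Haaland → f = 0.01738; ΔP_A = f(L/D)(ρV²/2) = 3.316e+04 Pa.
Pipe B: V = Q/A = 0.00819/0.004106 = 1.995 m/s; Re = 8.556e+04; ε/D = 1.94e-05; Haaland → f = 0.01849; ΔP_B = f(L/D)(ρV²/2) = 5018 Pa.
ΔP_A/ΔP_B = 3.316e+04/5018 = 6.61.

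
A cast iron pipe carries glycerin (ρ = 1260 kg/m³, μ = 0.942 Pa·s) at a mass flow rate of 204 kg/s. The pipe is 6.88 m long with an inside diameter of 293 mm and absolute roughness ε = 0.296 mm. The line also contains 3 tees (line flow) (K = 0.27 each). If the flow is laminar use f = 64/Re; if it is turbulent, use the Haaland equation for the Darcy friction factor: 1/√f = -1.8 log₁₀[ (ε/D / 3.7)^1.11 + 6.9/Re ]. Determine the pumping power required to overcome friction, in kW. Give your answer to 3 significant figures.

A = πD²/4 = π(0.293)²/4 = 0.06743 m²; mean velocity V = ṁ/(ρA) = 204/(1260 · 0.06743) = 2.401 m/s.
Reynolds number Re = ρVD/μ = 1260 · 2.401 · 0.293 / 0.942 = 941.1.
Re < 2300 → laminar flow, so f = 64/Re = 64/941.1 = 0.06801 (the turbulent correlation is not needed).
Total minor-loss coefficient ΣK = 3·0.27 = 0.81.
ΔP = [f·L/D + ΣK]·(ρV²/2) = [0.06801·6.88/0.293 + 0.81]·(1260·2.401²/2) = [1.597 + 0.81]·3633 = 8743 Pa.
Q = ṁ/ρ = 204/1260 = 0.1619 m³/s.
Pumping power P = QΔP = 0.1619·8743 = 1416 W = 1.42 kW.

P ≈ 1.42 kW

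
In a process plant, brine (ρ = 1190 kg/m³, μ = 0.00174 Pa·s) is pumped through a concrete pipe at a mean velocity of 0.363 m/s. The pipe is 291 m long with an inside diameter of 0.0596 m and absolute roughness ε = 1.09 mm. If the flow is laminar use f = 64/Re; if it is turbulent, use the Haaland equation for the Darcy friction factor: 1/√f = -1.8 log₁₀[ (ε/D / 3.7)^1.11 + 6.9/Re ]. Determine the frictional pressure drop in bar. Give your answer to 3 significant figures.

ΔP ≈ 0.190 bar

Reynolds number Re = ρVD/μ = 1190 · 0.363 · 0.0596 / 0.00174 = 1.48e+04.
Re > 4000 → turbulent. Relative roughness ε/D = 0.00109/0.0596 = 0.0183. Haaland: 1/√f = -1.8 log₁₀[(0.0183/3.7)^1.11 + 6.9/1.48e+04] = -1.8 log₁₀[0.00276 + 0.000466] = 4.485, so f = 0.04971.
Darcy-Weisbach: ΔP = f(L/D)(ρV²/2) = 0.04971·(291/0.0596)·(1190·0.363²/2) = 0.04971·4883·78.4 = 1.903e+04 Pa.
ΔP = 1.903e+04 Pa = 0.190 bar.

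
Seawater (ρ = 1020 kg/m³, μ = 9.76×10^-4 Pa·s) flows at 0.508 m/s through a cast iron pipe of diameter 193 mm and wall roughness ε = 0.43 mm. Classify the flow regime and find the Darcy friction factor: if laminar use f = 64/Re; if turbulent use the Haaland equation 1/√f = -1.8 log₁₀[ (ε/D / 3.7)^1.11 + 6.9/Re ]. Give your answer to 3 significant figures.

Re = ρVD/μ = 1020·0.508·0.193/0.000976 = 1.025e+05.
Re > 4000 → turbulent. ε/D = 0.00043/0.193 = 0.00223; Haaland: 1/√f = -1.8 log₁₀[0.000266 + 6.73e-05] = 6.258, so f = 0.02554.

f ≈ 0.0255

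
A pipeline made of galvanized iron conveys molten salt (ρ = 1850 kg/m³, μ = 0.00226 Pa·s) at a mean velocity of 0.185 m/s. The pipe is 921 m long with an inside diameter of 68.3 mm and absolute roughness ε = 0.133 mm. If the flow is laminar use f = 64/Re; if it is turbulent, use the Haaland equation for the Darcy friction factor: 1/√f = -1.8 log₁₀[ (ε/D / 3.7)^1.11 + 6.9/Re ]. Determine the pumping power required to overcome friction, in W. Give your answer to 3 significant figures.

Reynolds number Re = ρVD/μ = 1850 · 0.185 · 0.0683 / 0.00226 = 1.034e+04.
Re > 4000 → turbulent. Relative roughness ε/D = 0.000133/0.0683 = 0.00195. Haaland: 1/√f = -1.8 log₁₀[(0.00195/3.7)^1.11 + 6.9/1.034e+04] = -1.8 log₁₀[0.000229 + 0.000667] = 5.485, so f = 0.03323.
Darcy-Weisbach: ΔP = f(L/D)(ρV²/2) = 0.03323·(921/0.0683)·(1850·0.185²/2) = 0.03323·1.348e+04·31.66 = 1.419e+04 Pa.
Q = V·A = 0.185·0.003664 = 0.0006778 m³/s.
Pumping power P = QΔP = 0.0006778·1.419e+04 = 9.616 W = 9.62 W.

P ≈ 9.62 W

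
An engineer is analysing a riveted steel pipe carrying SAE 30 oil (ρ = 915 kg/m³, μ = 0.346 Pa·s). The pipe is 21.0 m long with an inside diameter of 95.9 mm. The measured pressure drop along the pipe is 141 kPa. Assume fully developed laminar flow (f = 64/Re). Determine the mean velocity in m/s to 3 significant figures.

For laminar flow, f = 64/Re with Re = ρVD/μ, so Darcy-Weisbach reduces to ΔP = 32μLV/D². Solving for V: V = ΔP·D²/(32μL) = 1.41e+05·(0.0959)²/(32·0.346·21) = 5.577 m/s.
Check: Re = ρVD/μ = 915·5.577·0.0959/0.346 = 1414 < 2300, so the laminar assumption holds.

V ≈ 5.58 m/s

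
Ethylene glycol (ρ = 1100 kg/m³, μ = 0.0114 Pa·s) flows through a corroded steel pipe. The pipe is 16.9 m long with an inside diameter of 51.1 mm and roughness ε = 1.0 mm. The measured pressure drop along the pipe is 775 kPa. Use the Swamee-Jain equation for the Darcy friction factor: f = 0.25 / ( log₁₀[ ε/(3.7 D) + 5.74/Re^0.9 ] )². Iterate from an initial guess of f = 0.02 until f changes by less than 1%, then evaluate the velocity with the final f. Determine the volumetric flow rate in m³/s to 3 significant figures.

Q ≈ 0.0190 m³/s

Rearranging Darcy-Weisbach: V = √(2·ΔP·D/(f·L·ρ)). With ε/D = 0.001/0.0511 = 0.0196, iterate starting from f = 0.02:
  f = 0.02 → V = √(2·7.75e+05·0.0511/(0.02·16.9·1100)) = 14.6 m/s; Re = ρVD/μ = 7.197e+04; f → 0.04908
  f = 0.04908 → V = 9.318 m/s; Re = 4.594e+04; f → 0.04949
Converged (Δf/f < 1%). With the final f = 0.04949: V = √(2·7.75e+05·0.0511/(0.04949·16.9·1100)) = 9.279 m/s.
Q = V·A = 9.279·(π/4·0.0511²) = 0.01903 m³/s = 0.0190 m³/s.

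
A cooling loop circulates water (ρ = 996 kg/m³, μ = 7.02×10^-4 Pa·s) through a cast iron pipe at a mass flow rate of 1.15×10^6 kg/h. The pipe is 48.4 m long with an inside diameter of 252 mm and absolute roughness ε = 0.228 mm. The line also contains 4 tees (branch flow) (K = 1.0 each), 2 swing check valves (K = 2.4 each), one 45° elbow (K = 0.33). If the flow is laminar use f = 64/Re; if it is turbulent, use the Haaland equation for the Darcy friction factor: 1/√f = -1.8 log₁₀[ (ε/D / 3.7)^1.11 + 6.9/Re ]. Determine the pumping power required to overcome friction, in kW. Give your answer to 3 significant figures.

P ≈ 84.8 kW

ṁ = 1.15×10^6 kg/h = 1.15×10^6/3600 = 319.4 kg/s.
A = πD²/4 = π(0.252)²/4 = 0.04988 m²; mean velocity V = ṁ/(ρA) = 319.4/(996 · 0.04988) = 6.431 m/s.
Reynolds number Re = ρVD/μ = 996 · 6.431 · 0.252 / 0.000702 = 2.299e+06.
Re > 4000 → turbulent. Relative roughness ε/D = 0.000228/0.252 = 0.000905. Haaland: 1/√f = -1.8 log₁₀[(0.000905/3.7)^1.11 + 6.9/2.299e+06] = -1.8 log₁₀[9.8e-05 + 3e-06] = 7.193, so f = 0.01933.
Total minor-loss coefficient ΣK = 4·1 + 2·2.4 + 1·0.33 = 9.13.
ΔP = [f·L/D + ΣK]·(ρV²/2) = [0.01933·48.4/0.252 + 9.13]·(996·6.431²/2) = [3.713 + 9.13]·2.059e+04 = 2.645e+05 Pa.
Q = ṁ/ρ = 319.4/996 = 0.3207 m³/s.
Pumping power P = QΔP = 0.3207·2.645e+05 = 84820 W = 84.8 kW.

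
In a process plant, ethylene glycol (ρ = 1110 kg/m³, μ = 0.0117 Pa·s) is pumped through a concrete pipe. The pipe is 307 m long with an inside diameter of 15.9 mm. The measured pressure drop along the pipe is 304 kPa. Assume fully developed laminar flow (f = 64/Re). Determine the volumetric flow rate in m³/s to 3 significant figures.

For laminar flow, f = 64/Re with Re = ρVD/μ, so Darcy-Weisbach reduces to ΔP = 32μLV/D². Solving for V: V = ΔP·D²/(32μL) = 3.04e+05·(0.0159)²/(32·0.0117·307) = 0.6686 m/s.
Check: Re = ρVD/μ = 1110·0.6686·0.0159/0.0117 = 1009 < 2300, so the laminar assumption holds.
Q = V·A = 0.6686·(π/4·0.0159²) = 0.0001328 m³/s = 1.33×10^-4 m³/s.

Q ≈ 1.33×10^-4 m³/s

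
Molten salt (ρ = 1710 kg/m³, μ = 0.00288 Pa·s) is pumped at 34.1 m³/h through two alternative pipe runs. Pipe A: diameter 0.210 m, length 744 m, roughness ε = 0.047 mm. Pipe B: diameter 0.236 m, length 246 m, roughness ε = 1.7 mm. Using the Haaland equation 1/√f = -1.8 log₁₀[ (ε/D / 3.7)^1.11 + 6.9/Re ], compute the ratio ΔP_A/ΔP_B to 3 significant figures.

ΔP_A/ΔP_B ≈ 3.46

Pipe A: V = Q/A = 0.009472/0.03464 = 0.2735 m/s; Re = 3.41e+04; ε/D = 0.000224; Haaland → f = 0.02315; ΔP_A = f(L/D)(ρV²/2) = 5244 Pa.
Pipe B: V = Q/A = 0.009472/0.04374 = 0.2165 m/s; Re = 3.034e+04; ε/D = 0.0072; Haaland → f = 0.03624; ΔP_B = f(L/D)(ρV²/2) = 1515 Pa.
ΔP_A/ΔP_B = 5244/1515 = 3.46.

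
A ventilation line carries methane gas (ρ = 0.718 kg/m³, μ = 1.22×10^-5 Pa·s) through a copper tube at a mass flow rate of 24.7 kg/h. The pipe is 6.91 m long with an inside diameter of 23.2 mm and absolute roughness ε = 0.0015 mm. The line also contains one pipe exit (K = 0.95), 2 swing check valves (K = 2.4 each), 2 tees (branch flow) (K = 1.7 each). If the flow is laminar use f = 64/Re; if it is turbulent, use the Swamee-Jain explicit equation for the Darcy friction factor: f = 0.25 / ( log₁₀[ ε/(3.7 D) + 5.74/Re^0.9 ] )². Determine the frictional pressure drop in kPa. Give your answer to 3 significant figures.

ṁ = 24.7 kg/h = 24.7/3600 = 0.006861 kg/s.
A = πD²/4 = π(0.0232)²/4 = 0.0004227 m²; mean velocity V = ṁ/(ρA) = 0.006861/(0.718 · 0.0004227) = 22.6 m/s.
Reynolds number Re = ρVD/μ = 0.718 · 22.6 · 0.0232 / 1.22e-05 = 3.086e+04.
Re > 4000 → turbulent. Relative roughness ε/D = 1.5e-06/0.0232 = 6.47e-05. Swamee-Jain: f = 0.25/(log₁₀[6.47e-05/3.7 + 5.74/3.086e+04^0.9])² = 0.25/(log₁₀[1.75e-05 + 0.000523])² = 0.25/(-3.267)² = 0.02342.
Total minor-loss coefficient ΣK = 1·0.95 + 2·2.4 + 2·1.7 = 9.15.
ΔP = [f·L/D + ΣK]·(ρV²/2) = [0.02342·6.91/0.0232 + 9.15]·(0.718·22.6²/2) = [6.975 + 9.15]·183.4 = 2958 Pa.
ΔP = 2958 Pa = 2.96 kPa.

ΔP ≈ 2.96 kPa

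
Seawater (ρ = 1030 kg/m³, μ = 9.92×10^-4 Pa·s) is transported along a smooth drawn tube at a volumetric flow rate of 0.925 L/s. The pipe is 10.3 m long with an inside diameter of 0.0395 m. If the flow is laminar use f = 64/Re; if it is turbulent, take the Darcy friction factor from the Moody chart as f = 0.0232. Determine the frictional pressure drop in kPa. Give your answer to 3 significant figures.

ΔP ≈ 1.78 kPa

Q = 0.925 L/s = 0.925/1000 = 0.000925 m³/s.
Cross-sectional area A = πD²/4 = π(0.0395)²/4 = 0.001225 m²; mean velocity V = Q/A = 0.000925/0.001225 = 0.7548 m/s.
Reynolds number Re = ρVD/μ = 1030 · 0.7548 · 0.0395 / 0.000992 = 3.096e+04.
Re > 4000 → turbulent; use the Moody-chart value f = 0.0232.
Darcy-Weisbach: ΔP = f(L/D)(ρV²/2) = 0.0232·(10.3/0.0395)·(1030·0.7548²/2) = 0.0232·260.8·293.4 = 1775 Pa.
ΔP = 1775 Pa = 1.78 kPa.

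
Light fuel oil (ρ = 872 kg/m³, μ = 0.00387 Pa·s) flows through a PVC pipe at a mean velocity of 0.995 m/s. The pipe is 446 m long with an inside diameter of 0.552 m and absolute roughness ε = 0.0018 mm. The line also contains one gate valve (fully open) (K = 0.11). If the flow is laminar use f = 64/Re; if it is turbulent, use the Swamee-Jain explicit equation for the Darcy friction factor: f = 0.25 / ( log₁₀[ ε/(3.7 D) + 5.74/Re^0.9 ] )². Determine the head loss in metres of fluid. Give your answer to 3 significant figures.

Reynolds number Re = ρVD/μ = 872 · 0.995 · 0.552 / 0.00387 = 1.238e+05.
Re > 4000 → turbulent. Relative roughness ε/D = 1.8e-06/0.552 = 3.26e-06. Swamee-Jain: f = 0.25/(log₁₀[3.26e-06/3.7 + 5.74/1.238e+05^0.9])² = 0.25/(log₁₀[8.81e-07 + 0.00015])² = 0.25/(-3.822)² = 0.01712.
Total minor-loss coefficient ΣK = 1·0.11 = 0.11.
ΔP = [f·L/D + ΣK]·(ρV²/2) = [0.01712·446/0.552 + 0.11]·(872·0.995²/2) = [13.83 + 0.11]·431.7 = 6017 Pa.
Head loss h_f = ΔP/(ρg) = 6017/(872·9.81) = 0.703 m.

h_f ≈ 0.703 m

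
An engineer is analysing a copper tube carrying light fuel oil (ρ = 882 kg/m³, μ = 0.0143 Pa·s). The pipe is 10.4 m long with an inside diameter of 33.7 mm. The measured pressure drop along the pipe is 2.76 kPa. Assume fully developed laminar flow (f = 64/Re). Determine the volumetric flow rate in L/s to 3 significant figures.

For laminar flow, f = 64/Re with Re = ρVD/μ, so Darcy-Weisbach reduces to ΔP = 32μLV/D². Solving for V: V = ΔP·D²/(32μL) = 2760·(0.0337)²/(32·0.0143·10.4) = 0.6586 m/s.
Check: Re = ρVD/μ = 882·0.6586·0.0337/0.0143 = 1369 < 2300, so the laminar assumption holds.
Q = V·A = 0.6586·(π/4·0.0337²) = 0.0005875 m³/s = 0.587 L/s.

Q ≈ 0.587 L/s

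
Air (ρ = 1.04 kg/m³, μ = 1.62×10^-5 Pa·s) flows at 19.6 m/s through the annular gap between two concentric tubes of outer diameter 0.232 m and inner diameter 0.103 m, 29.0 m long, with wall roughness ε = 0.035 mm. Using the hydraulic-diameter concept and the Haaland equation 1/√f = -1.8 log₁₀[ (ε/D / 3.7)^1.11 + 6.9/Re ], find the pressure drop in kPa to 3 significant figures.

ΔP ≈ 0.799 kPa

Hydraulic diameter D_h = 4A/P = D_o - D_i = 0.232 - 0.103 = 0.129 m.
Re = ρVD_h/μ = 1.04·19.6·0.129/1.62e-05 = 1.623e+05.
ε/D_h = 3.5e-05/0.129 = 0.000271; Haaland gives 1/√f = -1.8 log₁₀[2.57e-05+4.25e-05] = 7.499, so f = 0.01778.
ΔP = f(L/D_h)(ρV²/2) = 0.01778·29/0.129·199.8 = 798.6 Pa.
ΔP = 0.799 kPa.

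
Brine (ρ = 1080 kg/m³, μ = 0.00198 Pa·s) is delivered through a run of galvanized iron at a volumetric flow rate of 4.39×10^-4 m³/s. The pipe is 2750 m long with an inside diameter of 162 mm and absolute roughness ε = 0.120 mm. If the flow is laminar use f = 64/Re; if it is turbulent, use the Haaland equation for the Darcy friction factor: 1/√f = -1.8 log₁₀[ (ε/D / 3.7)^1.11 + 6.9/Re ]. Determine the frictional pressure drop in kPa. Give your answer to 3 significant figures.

Cross-sectional area A = πD²/4 = π(0.162)²/4 = 0.02061 m²; mean velocity V = Q/A = 0.000439/0.02061 = 0.0213 m/s.
Reynolds number Re = ρVD/μ = 1080 · 0.0213 · 0.162 / 0.00198 = 1882.
Re < 2300 → laminar flow, so f = 64/Re = 64/1882 = 0.03401 (the turbulent correlation is not needed).
Darcy-Weisbach: ΔP = f(L/D)(ρV²/2) = 0.03401·(2750/0.162)·(1080·0.0213²/2) = 0.03401·1.698e+04·0.245 = 141.4 Pa.
ΔP = 141.4 Pa = 0.141 kPa.

ΔP ≈ 0.141 kPa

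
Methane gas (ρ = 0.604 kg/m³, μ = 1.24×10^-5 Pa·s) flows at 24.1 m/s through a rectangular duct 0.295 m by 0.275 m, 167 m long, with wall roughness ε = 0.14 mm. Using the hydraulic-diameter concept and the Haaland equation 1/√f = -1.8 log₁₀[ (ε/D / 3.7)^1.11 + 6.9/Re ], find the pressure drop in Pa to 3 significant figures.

ΔP ≈ 1840 Pa

Hydraulic diameter D_h = 4A/P = 4·(0.295·0.275)/(2·(0.295+0.275)) = 0.3245/1.14 = 0.2846 m.
Re = ρVD_h/μ = 0.604·24.1·0.2846/1.24e-05 = 3.342e+05.
ε/D_h = 0.00014/0.2846 = 0.000492; Haaland gives 1/√f = -1.8 log₁₀[4.98e-05+2.06e-05] = 7.474, so f = 0.0179.
ΔP = f(L/D_h)(ρV²/2) = 0.0179·167/0.2846·175.4 = 1842 Pa.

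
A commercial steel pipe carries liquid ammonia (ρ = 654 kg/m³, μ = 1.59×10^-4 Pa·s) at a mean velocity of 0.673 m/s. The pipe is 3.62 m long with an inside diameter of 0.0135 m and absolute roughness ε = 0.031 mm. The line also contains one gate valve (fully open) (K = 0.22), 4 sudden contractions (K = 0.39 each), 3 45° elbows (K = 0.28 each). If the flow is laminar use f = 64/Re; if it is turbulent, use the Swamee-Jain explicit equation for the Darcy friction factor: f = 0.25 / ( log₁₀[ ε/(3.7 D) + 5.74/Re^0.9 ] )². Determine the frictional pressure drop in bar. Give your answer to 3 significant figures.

Reynolds number Re = ρVD/μ = 654 · 0.673 · 0.0135 / 0.000159 = 3.737e+04.
Re > 4000 → turbulent. Relative roughness ε/D = 3.1e-05/0.0135 = 0.0023. Swamee-Jain: f = 0.25/(log₁₀[0.0023/3.7 + 5.74/3.737e+04^0.9])² = 0.25/(log₁₀[0.000621 + 0.00044])² = 0.25/(-2.974)² = 0.02826.
Total minor-loss coefficient ΣK = 1·0.22 + 4·0.39 + 3·0.28 = 2.62.
ΔP = [f·L/D + ΣK]·(ρV²/2) = [0.02826·3.62/0.0135 + 2.62]·(654·0.673²/2) = [7.578 + 2.62]·148.1 = 1510 Pa.
ΔP = 1510 Pa = 0.0151 bar.

ΔP ≈ 0.0151 bar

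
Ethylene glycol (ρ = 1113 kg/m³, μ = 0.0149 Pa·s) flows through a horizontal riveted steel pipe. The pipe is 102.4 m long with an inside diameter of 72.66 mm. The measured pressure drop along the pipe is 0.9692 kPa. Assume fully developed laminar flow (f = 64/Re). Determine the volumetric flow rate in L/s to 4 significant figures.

For laminar flow, f = 64/Re with Re = ρVD/μ, so Darcy-Weisbach reduces to ΔP = 32μLV/D². Solving for V: V = ΔP·D²/(32μL) = 969.2·(0.07266)²/(32·0.0149·102.4) = 0.1048 m/s.
Check: Re = ρVD/μ = 1113·0.1048·0.07266/0.0149 = 568.8 < 2300, so the laminar assumption holds.
Q = V·A = 0.1048·(π/4·0.07266²) = 0.0004346 m³/s = 0.4346 L/s.

Q ≈ 0.4346 L/s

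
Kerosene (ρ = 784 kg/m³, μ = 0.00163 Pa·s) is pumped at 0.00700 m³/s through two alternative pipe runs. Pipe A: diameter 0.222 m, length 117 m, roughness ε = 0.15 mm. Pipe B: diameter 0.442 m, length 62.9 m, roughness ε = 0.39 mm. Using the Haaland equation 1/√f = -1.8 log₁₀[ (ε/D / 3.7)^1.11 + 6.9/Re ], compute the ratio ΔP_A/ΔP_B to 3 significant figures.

Pipe A: V = Q/A = 0.007/0.03871 = 0.1808 m/s; Re = 1.931e+04; ε/D = 0.000676; Haaland → f = 0.0272; ΔP_A = f(L/D)(ρV²/2) = 183.8 Pa.
Pipe B: V = Q/A = 0.007/0.1534 = 0.04562 m/s; Re = 9699; ε/D = 0.000882; Haaland → f = 0.03226; ΔP_B = f(L/D)(ρV²/2) = 3.745 Pa.
ΔP_A/ΔP_B = 183.8/3.745 = 49.1.

ΔP_A/ΔP_B ≈ 49.1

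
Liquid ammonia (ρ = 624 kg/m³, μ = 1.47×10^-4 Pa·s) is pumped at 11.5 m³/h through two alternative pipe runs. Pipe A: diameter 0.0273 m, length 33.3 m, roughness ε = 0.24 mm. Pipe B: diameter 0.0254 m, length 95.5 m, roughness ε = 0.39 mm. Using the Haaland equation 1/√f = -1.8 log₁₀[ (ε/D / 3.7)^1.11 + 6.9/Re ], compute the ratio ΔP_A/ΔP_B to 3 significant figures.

ΔP_A/ΔP_B ≈ 0.201

Pipe A: V = Q/A = 0.003194/0.0005853 = 5.457 m/s; Re = 6.324e+05; ε/D = 0.00879; Haaland → f = 0.03647; ΔP_A = f(L/D)(ρV²/2) = 4.134e+05 Pa.
Pipe B: V = Q/A = 0.003194/0.0005067 = 6.304 m/s; Re = 6.797e+05; ε/D = 0.0154; Haaland → f = 0.04422; ΔP_B = f(L/D)(ρV²/2) = 2.061e+06 Pa.
ΔP_A/ΔP_B = 4.134e+05/2.061e+06 = 0.201.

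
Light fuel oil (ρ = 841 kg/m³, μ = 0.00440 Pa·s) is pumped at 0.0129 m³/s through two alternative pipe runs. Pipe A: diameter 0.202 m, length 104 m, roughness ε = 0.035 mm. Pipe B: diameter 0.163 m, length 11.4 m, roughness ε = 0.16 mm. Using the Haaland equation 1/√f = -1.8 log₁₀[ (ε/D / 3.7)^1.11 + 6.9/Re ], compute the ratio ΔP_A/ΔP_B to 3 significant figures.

ΔP_A/ΔP_B ≈ 3.11

Pipe A: V = Q/A = 0.0129/0.03205 = 0.4025 m/s; Re = 1.554e+04; ε/D = 0.000173; Haaland → f = 0.02771; ΔP_A = f(L/D)(ρV²/2) = 971.9 Pa.
Pipe B: V = Q/A = 0.0129/0.02087 = 0.6182 m/s; Re = 1.926e+04; ε/D = 0.000982; Haaland → f = 0.0278; ΔP_B = f(L/D)(ρV²/2) = 312.4 Pa.
ΔP_A/ΔP_B = 971.9/312.4 = 3.11.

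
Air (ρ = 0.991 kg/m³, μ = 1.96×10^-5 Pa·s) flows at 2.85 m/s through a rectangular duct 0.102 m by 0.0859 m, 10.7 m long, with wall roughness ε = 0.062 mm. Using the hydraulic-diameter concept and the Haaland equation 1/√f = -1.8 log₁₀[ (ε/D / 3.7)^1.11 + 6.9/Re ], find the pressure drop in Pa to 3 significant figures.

Hydraulic diameter D_h = 4A/P = 4·(0.102·0.0859)/(2·(0.102+0.0859)) = 0.03505/0.3758 = 0.09326 m.
Re = ρVD_h/μ = 0.991·2.85·0.09326/1.96e-05 = 1.344e+04.
ε/D_h = 6.2e-05/0.09326 = 0.000665; Haaland gives 1/√f = -1.8 log₁₀[6.96e-05+0.000513] = 5.822, so f = 0.0295.
ΔP = f(L/D_h)(ρV²/2) = 0.0295·10.7/0.09326·4.025 = 13.62 Pa.

ΔP ≈ 13.6 Pa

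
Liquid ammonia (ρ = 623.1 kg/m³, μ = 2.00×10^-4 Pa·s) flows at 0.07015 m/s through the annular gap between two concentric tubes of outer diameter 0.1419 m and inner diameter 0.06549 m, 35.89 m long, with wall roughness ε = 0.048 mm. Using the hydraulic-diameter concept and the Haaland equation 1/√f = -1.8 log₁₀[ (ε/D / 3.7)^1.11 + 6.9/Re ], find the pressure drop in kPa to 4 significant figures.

ΔP ≈ 0.02016 kPa

Hydraulic diameter D_h = 4A/P = D_o - D_i = 0.1419 - 0.06549 = 0.07641 m.
Re = ρVD_h/μ = 623.1·0.07015·0.07641/0.0002 = 1.67e+04.
ε/D_h = 4.8e-05/0.07641 = 0.000628; Haaland gives 1/√f = -1.8 log₁₀[6.53e-05+0.000413] = 5.976, so f = 0.028.
ΔP = f(L/D_h)(ρV²/2) = 0.028·35.89/0.07641·1.533 = 20.16 Pa.
ΔP = 0.02016 kPa.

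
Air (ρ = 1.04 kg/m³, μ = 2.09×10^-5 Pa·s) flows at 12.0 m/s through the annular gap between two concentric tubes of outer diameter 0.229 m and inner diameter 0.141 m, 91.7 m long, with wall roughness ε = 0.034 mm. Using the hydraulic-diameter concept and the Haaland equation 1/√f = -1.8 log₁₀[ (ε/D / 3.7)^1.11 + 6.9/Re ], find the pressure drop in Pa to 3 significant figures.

Hydraulic diameter D_h = 4A/P = D_o - D_i = 0.229 - 0.141 = 0.088 m.
Re = ρVD_h/μ = 1.04·12·0.088/2.09e-05 = 5.255e+04.
ε/D_h = 3.4e-05/0.088 = 0.000386; Haaland gives 1/√f = -1.8 log₁₀[3.81e-05+0.000131] = 6.788, so f = 0.0217.
ΔP = f(L/D_h)(ρV²/2) = 0.0217·91.7/0.088·74.88 = 1693 Pa.

ΔP ≈ 1690 Pa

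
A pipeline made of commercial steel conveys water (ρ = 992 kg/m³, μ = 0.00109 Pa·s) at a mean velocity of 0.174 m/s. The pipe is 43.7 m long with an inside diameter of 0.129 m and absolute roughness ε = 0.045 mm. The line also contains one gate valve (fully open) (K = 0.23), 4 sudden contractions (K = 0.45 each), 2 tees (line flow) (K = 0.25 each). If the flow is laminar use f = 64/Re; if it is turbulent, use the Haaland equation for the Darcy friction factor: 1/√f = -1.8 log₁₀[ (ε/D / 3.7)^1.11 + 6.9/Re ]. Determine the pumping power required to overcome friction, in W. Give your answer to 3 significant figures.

Reynolds number Re = ρVD/μ = 992 · 0.174 · 0.129 / 0.00109 = 2.043e+04.
Re > 4000 → turbulent. Relative roughness ε/D = 4.5e-05/0.129 = 0.000349. Haaland: 1/√f = -1.8 log₁₀[(0.000349/3.7)^1.11 + 6.9/2.043e+04] = -1.8 log₁₀[3.4e-05 + 0.000338] = 6.173, so f = 0.02624.
Total minor-loss coefficient ΣK = 1·0.23 + 4·0.45 + 2·0.25 = 2.53.
ΔP = [f·L/D + ΣK]·(ρV²/2) = [0.02624·43.7/0.129 + 2.53]·(992·0.174²/2) = [8.889 + 2.53]·15.02 = 171.5 Pa.
Q = V·A = 0.174·0.01307 = 0.002274 m³/s.
Pumping power P = QΔP = 0.002274·171.5 = 0.3900 W = 0.390 W.

P ≈ 0.390 W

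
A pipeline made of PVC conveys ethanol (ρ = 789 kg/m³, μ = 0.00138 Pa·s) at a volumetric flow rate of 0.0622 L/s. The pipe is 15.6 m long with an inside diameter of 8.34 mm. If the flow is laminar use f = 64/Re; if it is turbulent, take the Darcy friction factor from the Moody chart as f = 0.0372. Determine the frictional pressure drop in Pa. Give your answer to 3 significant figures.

ΔP ≈ 35600 Pa

Q = 0.0622 L/s = 0.0622/1000 = 6.22e-05 m³/s.
Cross-sectional area A = πD²/4 = π(0.00834)²/4 = 5.463e-05 m²; mean velocity V = Q/A = 6.22e-05/5.463e-05 = 1.139 m/s.
Reynolds number Re = ρVD/μ = 789 · 1.139 · 0.00834 / 0.00138 = 5429.
Re > 4000 → turbulent; use the Moody-chart value f = 0.0372.
Darcy-Weisbach: ΔP = f(L/D)(ρV²/2) = 0.0372·(15.6/0.00834)·(789·1.139²/2) = 0.0372·1871·511.4 = 3.559e+04 Pa.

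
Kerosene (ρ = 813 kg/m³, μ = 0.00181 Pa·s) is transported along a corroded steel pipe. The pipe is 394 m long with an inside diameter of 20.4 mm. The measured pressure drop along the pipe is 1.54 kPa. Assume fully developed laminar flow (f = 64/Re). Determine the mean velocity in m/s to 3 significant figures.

For laminar flow, f = 64/Re with Re = ρVD/μ, so Darcy-Weisbach reduces to ΔP = 32μLV/D². Solving for V: V = ΔP·D²/(32μL) = 1540·(0.0204)²/(32·0.00181·394) = 0.02808 m/s.
Check: Re = ρVD/μ = 813·0.02808·0.0204/0.00181 = 257.3 < 2300, so the laminar assumption holds.

V ≈ 0.0281 m/s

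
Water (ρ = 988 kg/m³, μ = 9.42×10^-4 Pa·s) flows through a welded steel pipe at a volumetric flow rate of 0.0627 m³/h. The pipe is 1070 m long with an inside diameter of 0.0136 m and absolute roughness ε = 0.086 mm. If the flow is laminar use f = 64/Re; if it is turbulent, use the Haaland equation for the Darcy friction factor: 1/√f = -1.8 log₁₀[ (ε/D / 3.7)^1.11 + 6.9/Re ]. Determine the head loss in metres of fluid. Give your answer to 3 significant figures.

Q = 0.0627 m³/h = 0.0627/3600 = 1.742e-05 m³/s.
Cross-sectional area A = πD²/4 = π(0.0136)²/4 = 0.0001453 m²; mean velocity V = Q/A = 1.742e-05/0.0001453 = 0.1199 m/s.
Reynolds number Re = ρVD/μ = 988 · 0.1199 · 0.0136 / 0.000942 = 1710.
Re < 2300 → laminar flow, so f = 64/Re = 64/1710 = 0.03742 (the turbulent correlation is not needed).
Darcy-Weisbach: ΔP = f(L/D)(ρV²/2) = 0.03742·(1070/0.0136)·(988·0.1199²/2) = 0.03742·7.868e+04·7.101 = 2.091e+04 Pa.
Head loss h_f = ΔP/(ρg) = 2.091e+04/(988·9.81) = 2.16 m.

h_f ≈ 2.16 m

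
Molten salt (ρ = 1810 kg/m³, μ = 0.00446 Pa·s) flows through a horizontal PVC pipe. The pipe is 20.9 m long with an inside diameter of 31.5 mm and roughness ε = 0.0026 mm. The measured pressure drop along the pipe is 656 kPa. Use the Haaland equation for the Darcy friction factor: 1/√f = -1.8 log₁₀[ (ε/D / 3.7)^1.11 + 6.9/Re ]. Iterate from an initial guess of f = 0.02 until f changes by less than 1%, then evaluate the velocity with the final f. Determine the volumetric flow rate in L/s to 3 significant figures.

Q ≈ 6.03 L/s

Rearranging Darcy-Weisbach: V = √(2·ΔP·D/(f·L·ρ)). With ε/D = 2.6e-06/0.0315 = 8.25e-05, iterate starting from f = 0.02:
  f = 0.02 → V = √(2·6.56e+05·0.0315/(0.02·20.9·1810)) = 7.391 m/s; Re = ρVD/μ = 9.448e+04; f → 0.01838
  f = 0.01838 → V = 7.709 m/s; Re = 9.855e+04; f → 0.01823
Converged (Δf/f < 1%). With the final f = 0.01823: V = √(2·6.56e+05·0.0315/(0.01823·20.9·1810)) = 7.74 m/s.
Q = V·A = 7.74·(π/4·0.0315²) = 0.006032 m³/s = 6.03 L/s.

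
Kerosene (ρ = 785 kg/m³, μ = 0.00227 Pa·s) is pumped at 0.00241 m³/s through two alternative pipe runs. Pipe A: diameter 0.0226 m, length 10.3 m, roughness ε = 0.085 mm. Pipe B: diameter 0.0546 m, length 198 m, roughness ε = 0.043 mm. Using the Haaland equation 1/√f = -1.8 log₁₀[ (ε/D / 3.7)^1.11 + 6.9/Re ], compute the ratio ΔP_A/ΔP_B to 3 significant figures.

Pipe A: V = Q/A = 0.00241/0.0004011 = 6.008 m/s; Re = 4.695e+04; ε/D = 0.00376; Haaland → f = 0.03004; ΔP_A = f(L/D)(ρV²/2) = 1.94e+05 Pa.
Pipe B: V = Q/A = 0.00241/0.002341 = 1.029 m/s; Re = 1.943e+04; ε/D = 0.000788; Haaland → f = 0.02738; ΔP_B = f(L/D)(ρV²/2) = 4.129e+04 Pa.
ΔP_A/ΔP_B = 1.94e+05/4.129e+04 = 4.70.

ΔP_A/ΔP_B ≈ 4.70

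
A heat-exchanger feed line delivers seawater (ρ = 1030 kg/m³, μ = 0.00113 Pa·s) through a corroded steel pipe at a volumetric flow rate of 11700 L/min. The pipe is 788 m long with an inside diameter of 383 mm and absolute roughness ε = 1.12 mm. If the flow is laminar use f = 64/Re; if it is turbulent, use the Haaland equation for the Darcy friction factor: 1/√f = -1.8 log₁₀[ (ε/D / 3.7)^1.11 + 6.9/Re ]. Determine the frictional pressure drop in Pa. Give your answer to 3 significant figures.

Q = 11700 L/min = 11700/60000 = 0.195 m³/s.
Cross-sectional area A = πD²/4 = π(0.383)²/4 = 0.1152 m²; mean velocity V = Q/A = 0.195/0.1152 = 1.693 m/s.
Reynolds number Re = ρVD/μ = 1030 · 1.693 · 0.383 / 0.00113 = 5.909e+05.
Re > 4000 → turbulent. Relative roughness ε/D = 0.00112/0.383 = 0.00292. Haaland: 1/√f = -1.8 log₁₀[(0.00292/3.7)^1.11 + 6.9/5.909e+05] = -1.8 log₁₀[0.00036 + 1.17e-05] = 6.173, so f = 0.02624.
Darcy-Weisbach: ΔP = f(L/D)(ρV²/2) = 0.02624·(788/0.383)·(1030·1.693²/2) = 0.02624·2057·1475 = 7.965e+04 Pa.

ΔP ≈ 79700 Pa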